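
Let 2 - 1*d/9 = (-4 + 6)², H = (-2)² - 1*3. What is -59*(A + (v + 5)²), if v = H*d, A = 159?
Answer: -19352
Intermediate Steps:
H = 1 (H = 4 - 3 = 1)
d = -18 (d = 18 - 9*(-4 + 6)² = 18 - 9*2² = 18 - 9*4 = 18 - 36 = -18)
v = -18 (v = 1*(-18) = -18)
-59*(A + (v + 5)²) = -59*(159 + (-18 + 5)²) = -59*(159 + (-13)²) = -59*(159 + 169) = -59*328 = -19352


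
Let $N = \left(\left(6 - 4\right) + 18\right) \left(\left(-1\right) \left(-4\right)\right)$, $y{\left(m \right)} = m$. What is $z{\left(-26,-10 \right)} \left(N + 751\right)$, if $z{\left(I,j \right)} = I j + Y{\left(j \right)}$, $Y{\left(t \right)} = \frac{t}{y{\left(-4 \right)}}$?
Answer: $\frac{436275}{2} \approx 2.1814 \cdot 10^{5}$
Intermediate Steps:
$N = 80$ ($N = \left(\left(6 - 4\right) + 18\right) 4 = \left(2 + 18\right) 4 = 20 \cdot 4 = 80$)
$Y{\left(t \right)} = - \frac{t}{4}$ ($Y{\left(t \right)} = \frac{t}{-4} = t \left(- \frac{1}{4}\right) = - \frac{t}{4}$)
$z{\left(I,j \right)} = - \frac{j}{4} + I j$ ($z{\left(I,j \right)} = I j - \frac{j}{4} = - \frac{j}{4} + I j$)
$z{\left(-26,-10 \right)} \left(N + 751\right) = - 10 \left(- \frac{1}{4} - 26\right) \left(80 + 751\right) = \left(-10\right) \left(- \frac{105}{4}\right) 831 = \frac{525}{2} \cdot 831 = \frac{436275}{2}$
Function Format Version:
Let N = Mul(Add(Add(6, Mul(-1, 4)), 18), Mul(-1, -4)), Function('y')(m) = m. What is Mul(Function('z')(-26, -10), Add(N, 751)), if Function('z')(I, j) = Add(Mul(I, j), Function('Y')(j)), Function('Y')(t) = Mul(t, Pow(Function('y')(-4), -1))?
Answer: Rational(436275, 2) ≈ 2.1814e+5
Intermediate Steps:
N = 80 (N = Mul(Add(Add(6, -4), 18), 4) = Mul(Add(2, 18), 4) = Mul(20, 4) = 80)
Function('Y')(t) = Mul(Rational(-1, 4), t) (Function('Y')(t) = Mul(t, Pow(-4, -1)) = Mul(t, Rational(-1, 4)) = Mul(Rational(-1, 4), t))
Function('z')(I, j) = Add(Mul(Rational(-1, 4), j), Mul(I, j)) (Function('z')(I, j) = Add(Mul(I, j), Mul(Rational(-1, 4), j)) = Add(Mul(Rational(-1, 4), j), Mul(I, j)))
Mul(Function('z')(-26, -10), Add(N, 751)) = Mul(Mul(-10, Add(Rational(-1, 4), -26)), Add(80, 751)) = Mul(Mul(-10, Rational(-105, 4)), 831) = Mul(Rational(525, 2), 831) = Rational(436275, 2)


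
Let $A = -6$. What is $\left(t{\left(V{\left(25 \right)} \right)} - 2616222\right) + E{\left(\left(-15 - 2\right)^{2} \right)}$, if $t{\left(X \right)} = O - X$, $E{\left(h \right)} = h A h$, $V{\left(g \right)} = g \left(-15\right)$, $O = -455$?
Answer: $-3117428$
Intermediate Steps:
$V{\left(g \right)} = - 15 g$
$E{\left(h \right)} = - 6 h^{2}$ ($E{\left(h \right)} = h \left(-6\right) h = - 6 h h = - 6 h^{2}$)
$t{\left(X \right)} = -455 - X$
$\left(t{\left(V{\left(25 \right)} \right)} - 2616222\right) + E{\left(\left(-15 - 2\right)^{2} \right)} = \left(\left(-455 - \left(-15\right) 25\right) - 2616222\right) - 6 \left(\left(-15 - 2\right)^{2}\right)^{2} = \left(\left(-455 - -375\right) - 2616222\right) - 6 \left(\left(-17\right)^{2}\right)^{2} = \left(\left(-455 + 375\right) - 2616222\right) - 6 \cdot 289^{2} = \left(-80 - 2616222\right) - 501126 = -2616302 - 501126 = -3117428$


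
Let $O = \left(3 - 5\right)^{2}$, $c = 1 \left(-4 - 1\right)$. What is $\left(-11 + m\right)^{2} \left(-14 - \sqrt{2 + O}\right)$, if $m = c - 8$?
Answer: $-8064 - 576 \sqrt{6} \approx -9474.9$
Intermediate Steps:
$c = -5$ ($c = 1 \left(-5\right) = -5$)
$m = -13$ ($m = -5 - 8 = -13$)
$O = 4$ ($O = \left(-2\right)^{2} = 4$)
$\left(-11 + m\right)^{2} \left(-14 - \sqrt{2 + O}\right) = \left(-11 - 13\right)^{2} \left(-14 - \sqrt{2 + 4}\right) = \left(-24\right)^{2} \left(-14 - \sqrt{6}\right) = 576 \left(-14 - \sqrt{6}\right) = -8064 - 576 \sqrt{6}$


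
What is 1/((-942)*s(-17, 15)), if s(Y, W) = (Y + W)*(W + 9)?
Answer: 1/45216 ≈ 2.2116e-5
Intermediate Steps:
s(Y, W) = (9 + W)*(W + Y) (s(Y, W) = (W + Y)*(9 + W) = (9 + W)*(W + Y))
1/((-942)*s(-17, 15)) = 1/((-942)*(15² + 9*15 + 9*(-17) + 15*(-17))) = -1/(942*(225 + 135 - 153 - 255)) = -1/942/(-48) = -1/942*(-1/48) = 1/45216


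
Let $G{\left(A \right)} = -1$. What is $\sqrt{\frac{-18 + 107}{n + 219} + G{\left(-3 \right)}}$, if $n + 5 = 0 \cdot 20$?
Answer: $\frac{5 i \sqrt{1070}}{214} \approx 0.76427 i$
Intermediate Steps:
$n = -5$ ($n = -5 + 0 \cdot 20 = -5 + 0 = -5$)
$\sqrt{\frac{-18 + 107}{n + 219} + G{\left(-3 \right)}} = \sqrt{\frac{-18 + 107}{-5 + 219} - 1} = \sqrt{\frac{89}{214} - 1} = \sqrt{- \frac{125}{214}} = \frac{5 i \sqrt{1070}}{214}$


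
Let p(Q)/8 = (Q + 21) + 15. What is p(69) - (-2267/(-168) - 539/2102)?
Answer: 145979779/176568 ≈ 826.76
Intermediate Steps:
p(Q) = 288 + 8*Q (p(Q) = 8*((Q + 21) + 15) = 8*((21 + Q) + 15) = 8*(36 + Q) = 288 + 8*Q)
p(69) - (-2267/(-168) - 539/2102) = (288 + 8*69) - (-2267/(-168) - 539/2102) = (288 + 552) - (-2267*(-1/168) - 539*1/2102) = 840 - (2267/168 - 539/2102) = 840 - 1*2337341/176568 = 840 - 2337341/176568 = 145979779/176568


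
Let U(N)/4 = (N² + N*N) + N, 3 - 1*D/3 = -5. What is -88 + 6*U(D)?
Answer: 28136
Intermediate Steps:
D = 24 (D = 9 - 3*(-5) = 9 + 15 = 24)
U(N) = 4*N + 8*N² (U(N) = 4*((N² + N*N) + N) = 4*((N² + N²) + N) = 4*(2*N² + N) = 4*(N + 2*N²) = 4*N + 8*N²)
-88 + 6*U(D) = -88 + 6*(4*24*(1 + 2*24)) = -88 + 6*(4*24*(1 + 48)) = -88 + 6*(4*24*49) = -88 + 6*4704 = -88 + 28224 = 28136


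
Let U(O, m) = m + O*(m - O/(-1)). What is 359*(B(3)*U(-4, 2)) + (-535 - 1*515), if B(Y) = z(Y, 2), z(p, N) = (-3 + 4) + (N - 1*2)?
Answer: 2540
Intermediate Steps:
z(p, N) = -1 + N (z(p, N) = 1 + (N - 2) = 1 + (-2 + N) = -1 + N)
U(O, m) = m + O*(O + m) (U(O, m) = m + O*(m - O*(-1)) = m + O*(m - (-1)*O) = m + O*(m + O) = m + O*(O + m))
B(Y) = 1 (B(Y) = -1 + 2 = 1)
359*(B(3)*U(-4, 2)) + (-535 - 1*515) = 359*(1*(2 + (-4)² - 4*2)) + (-535 - 1*515) = 359*(1*(2 + 16 - 8)) + (-535 - 515) = 359*(1*10) - 1050 = 359*10 - 1050 = 3590 - 1050 = 2540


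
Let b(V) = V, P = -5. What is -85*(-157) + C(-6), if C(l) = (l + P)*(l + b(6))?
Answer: 13345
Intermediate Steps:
C(l) = (-5 + l)*(6 + l) (C(l) = (l - 5)*(l + 6) = (-5 + l)*(6 + l))
-85*(-157) + C(-6) = -85*(-157) + (-30 - 6 + (-6)²) = 13345 + (-30 - 6 + 36) = 13345 + 0 = 13345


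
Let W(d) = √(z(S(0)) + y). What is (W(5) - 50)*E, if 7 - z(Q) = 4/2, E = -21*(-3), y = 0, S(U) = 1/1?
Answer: -3150 + 63*√5 ≈ -3009.1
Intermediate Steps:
S(U) = 1
E = 63
z(Q) = 5 (z(Q) = 7 - 4/2 = 7 - 1*2 = 7 - 2 = 5)
W(d) = √5 (W(d) = √(5 + 0) = √5)
(W(5) - 50)*E = (√5 - 50)*63 = (-50 + √5)*63 = -3150 + 63*√5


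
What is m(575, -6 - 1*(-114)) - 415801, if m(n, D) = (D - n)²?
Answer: -197712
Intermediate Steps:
m(575, -6 - 1*(-114)) - 415801 = ((-6 - 1*(-114)) - 1*575)² - 415801 = ((-6 + 114) - 575)² - 415801 = (108 - 575)² - 415801 = (-467)² - 415801 = 218089 - 415801 = -197712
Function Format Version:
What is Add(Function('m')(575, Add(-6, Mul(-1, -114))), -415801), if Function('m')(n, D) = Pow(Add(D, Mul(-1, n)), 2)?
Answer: -197712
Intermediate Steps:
Add(Function('m')(575, Add(-6, Mul(-1, -114))), -415801) = Add(Pow(Add(Add(-6, Mul(-1, -114)), Mul(-1, 575)), 2), -415801) = Add(Pow(Add(Add(-6, 114), -575), 2), -415801) = Add(Pow(Add(108, -575), 2), -415801) = Add(Pow(-467, 2), -415801) = Add(218089, -415801) = -197712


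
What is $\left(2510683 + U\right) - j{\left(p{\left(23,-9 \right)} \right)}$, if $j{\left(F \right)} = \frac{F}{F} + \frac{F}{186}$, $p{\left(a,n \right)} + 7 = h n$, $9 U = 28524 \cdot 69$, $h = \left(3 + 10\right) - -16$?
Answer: $\frac{253831172}{93} \approx 2.7294 \cdot 10^{6}$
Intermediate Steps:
$h = 29$ ($h = 13 + 16 = 29$)
$U = 218684$ ($U = \frac{28524 \cdot 69}{9} = \frac{1}{9} \cdot 1968156 = 218684$)
$p{\left(a,n \right)} = -7 + 29 n$
$j{\left(F \right)} = 1 + \frac{F}{186}$ ($j{\left(F \right)} = 1 + F \frac{1}{186} = 1 + \frac{F}{186}$)
$\left(2510683 + U\right) - j{\left(p{\left(23,-9 \right)} \right)} = \left(2510683 + 218684\right) - \left(1 + \frac{-7 + 29 \left(-9\right)}{186}\right) = 2729367 - \left(1 + \frac{-7 - 261}{186}\right) = 2729367 - \left(1 + \frac{1}{186} \left(-268\right)\right) = 2729367 - \left(1 - \frac{134}{93}\right) = 2729367 - - \frac{41}{93} = 2729367 + \frac{41}{93} = \frac{253831172}{93}$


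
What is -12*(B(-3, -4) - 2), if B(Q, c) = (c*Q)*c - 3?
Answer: 636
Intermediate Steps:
B(Q, c) = -3 + Q*c² (B(Q, c) = (Q*c)*c - 3 = Q*c² - 3 = -3 + Q*c²)
-12*(B(-3, -4) - 2) = -12*((-3 - 3*(-4)²) - 2) = -12*((-3 - 3*16) - 2) = -12*((-3 - 48) - 2) = -12*(-51 - 2) = -12*(-53) = 636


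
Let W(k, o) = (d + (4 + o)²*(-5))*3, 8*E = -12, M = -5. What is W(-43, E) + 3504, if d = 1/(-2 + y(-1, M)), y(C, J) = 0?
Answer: 13635/4 ≈ 3408.8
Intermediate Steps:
E = -3/2 (E = (⅛)*(-12) = -3/2 ≈ -1.5000)
d = -½ (d = 1/(-2 + 0) = 1/(-2) = -½ ≈ -0.50000)
W(k, o) = -3/2 - 15*(4 + o)² (W(k, o) = (-½ + (4 + o)²*(-5))*3 = (-½ - 5*(4 + o)²)*3 = -3/2 - 15*(4 + o)²)
W(-43, E) + 3504 = (-3/2 - 15*(4 - 3/2)²) + 3504 = (-3/2 - 15*(5/2)²) + 3504 = (-3/2 - 15*25/4) + 3504 = (-3/2 - 375/4) + 3504 = -381/4 + 3504 = 13635/4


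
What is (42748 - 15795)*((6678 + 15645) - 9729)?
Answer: 339446082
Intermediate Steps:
(42748 - 15795)*((6678 + 15645) - 9729) = 26953*(22323 - 9729) = 26953*12594 = 339446082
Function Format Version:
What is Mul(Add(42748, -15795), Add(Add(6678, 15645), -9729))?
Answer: 339446082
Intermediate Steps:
Mul(Add(42748, -15795), Add(Add(6678, 15645), -9729)) = Mul(26953, Add(22323, -9729)) = Mul(26953, 12594) = 339446082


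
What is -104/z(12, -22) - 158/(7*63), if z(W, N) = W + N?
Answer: 22142/2205 ≈ 10.042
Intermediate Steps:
z(W, N) = N + W
-104/z(12, -22) - 158/(7*63) = -104/(-22 + 12) - 158/(7*63) = -104/(-10) - 158/441 = -104*(-1/10) - 158*1/441 = 52/5 - 158/441 = 22142/2205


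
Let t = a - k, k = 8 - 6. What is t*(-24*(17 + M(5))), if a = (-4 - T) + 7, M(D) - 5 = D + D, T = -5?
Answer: -4608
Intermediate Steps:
M(D) = 5 + 2*D (M(D) = 5 + (D + D) = 5 + 2*D)
k = 2
a = 8 (a = (-4 - 1*(-5)) + 7 = (-4 + 5) + 7 = 1 + 7 = 8)
t = 6 (t = 8 - 1*2 = 8 - 2 = 6)
t*(-24*(17 + M(5))) = 6*(-24*(17 + (5 + 2*5))) = 6*(-24*(17 + (5 + 10))) = 6*(-24*(17 + 15)) = 6*(-24*32) = 6*(-768) = -4608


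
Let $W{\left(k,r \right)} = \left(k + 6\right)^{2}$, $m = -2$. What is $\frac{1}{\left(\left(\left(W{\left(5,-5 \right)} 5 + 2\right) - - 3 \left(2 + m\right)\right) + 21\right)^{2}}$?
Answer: $\frac{1}{394384} \approx 2.5356 \cdot 10^{-6}$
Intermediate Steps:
$W{\left(k,r \right)} = \left(6 + k\right)^{2}$
$\frac{1}{\left(\left(\left(W{\left(5,-5 \right)} 5 + 2\right) - - 3 \left(2 + m\right)\right) + 21\right)^{2}} = \frac{1}{\left(\left(\left(\left(6 + 5\right)^{2} \cdot 5 + 2\right) - - 3 \left(2 - 2\right)\right) + 21\right)^{2}} = \frac{1}{\left(\left(\left(11^{2} \cdot 5 + 2\right) - \left(-3\right) 0\right) + 21\right)^{2}} = \frac{1}{\left(\left(\left(121 \cdot 5 + 2\right) - 0\right) + 21\right)^{2}} = \frac{1}{\left(\left(\left(605 + 2\right) + 0\right) + 21\right)^{2}} = \frac{1}{\left(\left(607 + 0\right) + 21\right)^{2}} = \frac{1}{\left(607 + 21\right)^{2}} = \frac{1}{628^{2}} = \frac{1}{394384}$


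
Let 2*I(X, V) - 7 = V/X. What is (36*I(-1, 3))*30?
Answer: 2160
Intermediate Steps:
I(X, V) = 7/2 + V/(2*X) (I(X, V) = 7/2 + (V/X)/2 = 7/2 + V/(2*X))
(36*I(-1, 3))*30 = (36*((½)*(3 + 7*(-1))/(-1)))*30 = (36*((½)*(-1)*(3 - 7)))*30 = (36*((½)*(-1)*(-4)))*30 = (36*2)*30 = 72*30 = 2160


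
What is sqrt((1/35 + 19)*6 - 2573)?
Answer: I*sqrt(3012065)/35 ≈ 49.587*I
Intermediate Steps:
sqrt((1/35 + 19)*6 - 2573) = sqrt((666/35)*6 - 2573) = sqrt(3996/35 - 2573) = sqrt(-86059/35) = I*sqrt(3012065)/35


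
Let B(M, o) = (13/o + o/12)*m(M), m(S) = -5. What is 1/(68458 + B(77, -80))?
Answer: 48/3287623 ≈ 1.4600e-5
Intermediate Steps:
B(M, o) = -65/o - 5*o/12 (B(M, o) = (13/o + o/12)*(-5) = -65/o - 5*o/12)
1/(68458 + B(77, -80)) = 1/(68458 + (-65/(-80) - 5/12*(-80))) = 1/(68458 + (-65*(-1/80) + 100/3)) = 1/(68458 + (13/16 + 100/3)) = 1/(68458 + 1639/48) = 1/(3287623/48) = 48/3287623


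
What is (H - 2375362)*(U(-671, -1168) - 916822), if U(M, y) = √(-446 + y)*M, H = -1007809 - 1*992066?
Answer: 4011313536814 + 2935784027*I*√1614 ≈ 4.0113e+12 + 1.1794e+11*I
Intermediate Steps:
H = -1999875 (H = -1007809 - 992066 = -1999875)
U(M, y) = M*√(-446 + y)
(H - 2375362)*(U(-671, -1168) - 916822) = (-1999875 - 2375362)*(-671*√(-446 - 1168) - 916822) = -4375237*(-671*I*√1614 - 916822) = -4375237*(-916822 - 671*I*√1614) = 4011313536814 + 2935784027*I*√1614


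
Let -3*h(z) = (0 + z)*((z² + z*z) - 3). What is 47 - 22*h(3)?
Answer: 377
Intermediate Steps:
h(z) = -z*(-3 + 2*z²)/3 (h(z) = -(0 + z)*((z² + z*z) - 3)/3 = -z*((z² + z²) - 3)/3 = -z*(2*z² - 3)/3 = -z*(-3 + 2*z²)/3)
47 - 22*h(3) = 47 - 22*(3 - ⅔*3³) = 47 - 22*(3 - ⅔*27) = 47 - 22*(3 - 18) = 47 - 22*(-15) = 47 + 330 = 377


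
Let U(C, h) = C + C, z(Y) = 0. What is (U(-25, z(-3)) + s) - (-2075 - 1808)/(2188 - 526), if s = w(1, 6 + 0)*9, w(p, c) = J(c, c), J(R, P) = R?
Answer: 10531/1662 ≈ 6.3363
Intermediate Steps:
w(p, c) = c
U(C, h) = 2*C
s = 54 (s = (6 + 0)*9 = 6*9 = 54)
(U(-25, z(-3)) + s) - (-2075 - 1808)/(2188 - 526) = (2*(-25) + 54) - (-2075 - 1808)/(2188 - 526) = (-50 + 54) - (-3883)/1662 = 4 - (-3883)/1662 = 4 - 1*(-3883/1662) = 4 + 3883/1662 = 10531/1662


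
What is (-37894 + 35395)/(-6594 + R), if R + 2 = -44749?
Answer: 119/2445 ≈ 0.048671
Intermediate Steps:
R = -44751 (R = -2 - 44749 = -44751)
(-37894 + 35395)/(-6594 + R) = (-37894 + 35395)/(-6594 - 44751) = -2499/(-51345) = -2499*(-1/51345) = 119/2445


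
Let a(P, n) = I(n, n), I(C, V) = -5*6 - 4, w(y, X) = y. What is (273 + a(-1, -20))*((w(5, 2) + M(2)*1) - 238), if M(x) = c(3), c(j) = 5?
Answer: -54492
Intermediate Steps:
I(C, V) = -34 (I(C, V) = -30 - 4 = -34)
M(x) = 5
a(P, n) = -34
(273 + a(-1, -20))*((w(5, 2) + M(2)*1) - 238) = (273 - 34)*((5 + 5*1) - 238) = 239*((5 + 5) - 238) = 239*(10 - 238) = 239*(-228) = -54492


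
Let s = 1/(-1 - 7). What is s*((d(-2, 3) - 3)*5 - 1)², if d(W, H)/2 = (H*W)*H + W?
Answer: -5832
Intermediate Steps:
d(W, H) = 2*W + 2*W*H² (d(W, H) = 2*((H*W)*H + W) = 2*(W*H² + W) = 2*(W + W*H²) = 2*W + 2*W*H²)
s = -⅛ (s = 1/(-8) = -⅛ ≈ -0.12500)
s*((d(-2, 3) - 3)*5 - 1)² = -((2*(-2)*(1 + 3²) - 3)*5 - 1)²/8 = -((2*(-2)*(1 + 9) - 3)*5 - 1)²/8 = -((2*(-2)*10 - 3)*5 - 1)²/8 = -((-40 - 3)*5 - 1)²/8 = -(-43*5 - 1)²/8 = -(-215 - 1)²/8 = -⅛*(-216)² = -⅛*46656 = -5832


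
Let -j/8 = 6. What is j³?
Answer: -110592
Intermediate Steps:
j = -48 (j = -8*6 = -48)
j³ = (-48)³ = -110592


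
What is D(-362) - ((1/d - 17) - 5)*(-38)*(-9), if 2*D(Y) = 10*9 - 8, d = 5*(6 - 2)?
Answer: 75479/10 ≈ 7547.9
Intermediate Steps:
d = 20 (d = 5*4 = 20)
D(Y) = 41 (D(Y) = (10*9 - 8)/2 = (90 - 8)/2 = (½)*82 = 41)
D(-362) - ((1/d - 17) - 5)*(-38)*(-9) = 41 - ((1/20 - 17) - 5)*(-38)*(-9) = 41 - (-339/20 - 5)*(-38)*(-9) = 41 - (-439/20*(-38))*(-9) = 41 - 8341*(-9)/10 = 41 - 1*(-75069/10) = 41 + 75069/10 = 75479/10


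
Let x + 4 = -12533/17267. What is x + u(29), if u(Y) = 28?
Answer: 401875/17267 ≈ 23.274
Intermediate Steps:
x = -81601/17267 (x = -4 - 12533/17267 = -81601/17267 ≈ -4.7258)
x + u(29) = -81601/17267 + 28 = 401875/17267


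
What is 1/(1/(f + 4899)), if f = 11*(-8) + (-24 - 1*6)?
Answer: 4781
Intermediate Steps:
f = -118 (f = -88 + (-24 - 6) = -88 - 30 = -118)
1/(1/(f + 4899)) = 1/(1/(-118 + 4899)) = 1/(1/4781) = 4781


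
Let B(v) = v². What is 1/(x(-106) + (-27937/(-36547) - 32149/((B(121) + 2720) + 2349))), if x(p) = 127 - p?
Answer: 102905910/23887889711 ≈ 0.0043079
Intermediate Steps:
1/(x(-106) + (-27937/(-36547) - 32149/((B(121) + 2720) + 2349))) = 1/((127 - 1*(-106)) + (-27937/(-36547) - 32149/((121² + 2720) + 2349))) = 1/((127 + 106) + (-27937*(-1/36547) - 32149/((14641 + 2720) + 2349))) = 1/(233 + (3991/5221 - 32149/(17361 + 2349))) = 1/(233 + (3991/5221 - 32149/19710)) = 1/(233 - 89187319/102905910) = 1/(23887889711/102905910) = 102905910/23887889711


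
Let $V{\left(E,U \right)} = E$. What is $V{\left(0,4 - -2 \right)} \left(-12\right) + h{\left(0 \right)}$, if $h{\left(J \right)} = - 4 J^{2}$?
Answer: $0$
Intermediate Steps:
$V{\left(0,4 - -2 \right)} \left(-12\right) + h{\left(0 \right)} = 0 \left(-12\right) - 4 \cdot 0^{2} = 0 - 0 = 0 + 0 = 0$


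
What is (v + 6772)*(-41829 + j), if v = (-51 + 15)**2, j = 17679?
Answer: -194842200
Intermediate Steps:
v = 1296 (v = (-36)**2 = 1296)
(v + 6772)*(-41829 + j) = (1296 + 6772)*(-41829 + 17679) = 8068*(-24150) = -194842200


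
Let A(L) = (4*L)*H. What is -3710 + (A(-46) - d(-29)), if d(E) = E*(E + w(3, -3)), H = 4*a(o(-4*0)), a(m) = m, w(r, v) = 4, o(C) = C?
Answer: -4435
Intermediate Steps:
H = 0 (H = 4*(-4*0) = 4*0 = 0)
d(E) = E*(4 + E) (d(E) = E*(E + 4) = E*(4 + E))
A(L) = 0 (A(L) = (4*L)*0 = 0)
-3710 + (A(-46) - d(-29)) = -3710 + (0 - (-29)*(4 - 29)) = -3710 + (0 - (-29)*(-25)) = -3710 + (0 - 1*725) = -3710 + (0 - 725) = -3710 - 725 = -4435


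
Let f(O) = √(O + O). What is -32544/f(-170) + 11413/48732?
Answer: 11413/48732 + 16272*I*√85/85 ≈ 0.2342 + 1764.9*I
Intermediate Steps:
f(O) = √2*√O (f(O) = √(2*O) = √2*√O)
-32544/f(-170) + 11413/48732 = -32544*(-I*√85/170) + 11413/48732 = -(-16272)*I*√85/85 + 11413/48732 = 16272*I*√85/85 + 11413/48732 = 11413/48732 + 16272*I*√85/85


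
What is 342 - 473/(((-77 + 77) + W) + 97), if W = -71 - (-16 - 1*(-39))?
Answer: 553/3 ≈ 184.33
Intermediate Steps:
W = -94 (W = -71 - (-16 + 39) = -71 - 1*23 = -71 - 23 = -94)
342 - 473/(((-77 + 77) + W) + 97) = 342 - 473/(((-77 + 77) - 94) + 97) = 342 - 473/((0 - 94) + 97) = 342 - 473/(-94 + 97) = 342 - 473/3 = 553/3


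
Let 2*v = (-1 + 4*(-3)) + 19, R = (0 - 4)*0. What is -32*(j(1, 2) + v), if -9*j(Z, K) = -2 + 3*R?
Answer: -928/9 ≈ -103.11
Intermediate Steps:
R = 0 (R = -4*0 = 0)
v = 3 (v = ((-1 + 4*(-3)) + 19)/2 = ((-1 - 12) + 19)/2 = (-13 + 19)/2 = (1/2)*6 = 3)
j(Z, K) = 2/9 (j(Z, K) = -(-2 + 3*0)/9 = -(-2 + 0)/9 = -1/9*(-2) = 2/9)
-32*(j(1, 2) + v) = -32*(2/9 + 3) = -32*29/9 = -928/9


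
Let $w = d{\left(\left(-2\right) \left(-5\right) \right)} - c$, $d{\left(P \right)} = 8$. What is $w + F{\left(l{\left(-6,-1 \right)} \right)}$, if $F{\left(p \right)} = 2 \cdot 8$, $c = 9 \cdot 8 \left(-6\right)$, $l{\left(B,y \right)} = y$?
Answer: $456$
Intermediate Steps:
$c = -432$ ($c = 72 \left(-6\right) = -432$)
$F{\left(p \right)} = 16$
$w = 440$ ($w = 8 - -432 = 8 + 432 = 440$)
$w + F{\left(l{\left(-6,-1 \right)} \right)} = 440 + 16 = 456$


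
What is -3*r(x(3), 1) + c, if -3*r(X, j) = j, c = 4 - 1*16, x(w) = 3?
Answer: -11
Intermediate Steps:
c = -12 (c = 4 - 16 = -12)
r(X, j) = -j/3
-3*r(x(3), 1) + c = -(-1) - 12 = -3*(-⅓) - 12 = 1 - 12 = -11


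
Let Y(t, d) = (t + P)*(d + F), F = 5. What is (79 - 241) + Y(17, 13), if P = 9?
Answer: 306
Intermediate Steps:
Y(t, d) = (5 + d)*(9 + t) (Y(t, d) = (t + 9)*(d + 5) = (9 + t)*(5 + d) = (5 + d)*(9 + t))
(79 - 241) + Y(17, 13) = (79 - 241) + (45 + 5*17 + 9*13 + 13*17) = -162 + (45 + 85 + 117 + 221) = -162 + 468 = 306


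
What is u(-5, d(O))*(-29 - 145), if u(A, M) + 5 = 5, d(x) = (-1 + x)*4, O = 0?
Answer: 0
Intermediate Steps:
d(x) = -4 + 4*x
u(A, M) = 0 (u(A, M) = -5 + 5 = 0)
u(-5, d(O))*(-29 - 145) = 0*(-29 - 145) = 0*(-174) = 0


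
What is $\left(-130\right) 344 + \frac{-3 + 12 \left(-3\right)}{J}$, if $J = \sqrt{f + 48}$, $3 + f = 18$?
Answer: $-44720 - \frac{13 \sqrt{7}}{7} \approx -44725.0$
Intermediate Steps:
$f = 15$ ($f = -3 + 18 = 15$)
$J = 3 \sqrt{7}$ ($J = \sqrt{15 + 48} = \sqrt{63} = 3 \sqrt{7} \approx 7.9373$)
$\left(-130\right) 344 + \frac{-3 + 12 \left(-3\right)}{J} = \left(-130\right) 344 + \frac{-3 + 12 \left(-3\right)}{3 \sqrt{7}} = -44720 + \left(-3 - 36\right) \frac{\sqrt{7}}{21} = -44720 - 39 \frac{\sqrt{7}}{21} = -44720 - \frac{13 \sqrt{7}}{7}$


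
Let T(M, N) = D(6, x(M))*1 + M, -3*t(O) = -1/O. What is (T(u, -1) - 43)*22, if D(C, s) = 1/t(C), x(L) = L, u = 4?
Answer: -462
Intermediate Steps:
t(O) = 1/(3*O) (t(O) = -(-1)/(3*O) = 1/(3*O))
D(C, s) = 3*C (D(C, s) = 1/(1/(3*C)) = 3*C)
T(M, N) = 18 + M (T(M, N) = (3*6)*1 + M = 18*1 + M = 18 + M)
(T(u, -1) - 43)*22 = ((18 + 4) - 43)*22 = (22 - 43)*22 = -21*22 = -462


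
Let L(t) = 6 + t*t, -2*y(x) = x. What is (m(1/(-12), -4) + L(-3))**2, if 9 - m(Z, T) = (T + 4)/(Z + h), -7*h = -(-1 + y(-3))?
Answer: 576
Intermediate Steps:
y(x) = -x/2
h = 1/14 (h = -(-1)*(-1 - 1/2*(-3))/7 = -(-1)*(-1 + 3/2)/7 = -(-1)/(7*2) = -1/7*(-1/2) = 1/14 ≈ 0.071429)
L(t) = 6 + t**2
m(Z, T) = 9 - (4 + T)/(1/14 + Z) (m(Z, T) = 9 - (T + 4)/(Z + 1/14) = 9 - (4 + T)/(1/14 + Z))
(m(1/(-12), -4) + L(-3))**2 = ((-47 - 14*(-4) + 126/(-12))/(1 + 14/(-12)) + (6 + (-3)**2))**2 = ((-47 + 56 + 126*(-1/12))/(1 + 14*(-1/12)) + (6 + 9))**2 = ((-47 + 56 - 21/2)/(1 - 7/6) + 15)**2 = (-3/2/(-1/6) + 15)**2 = (-6*(-3/2) + 15)**2 = (9 + 15)**2 = 24**2 = 576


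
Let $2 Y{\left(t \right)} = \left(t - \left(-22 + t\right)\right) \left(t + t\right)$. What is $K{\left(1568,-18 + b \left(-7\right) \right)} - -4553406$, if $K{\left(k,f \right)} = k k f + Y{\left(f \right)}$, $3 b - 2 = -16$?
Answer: $\frac{121840642}{3} \approx 4.0614 \cdot 10^{7}$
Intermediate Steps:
$b = - \frac{14}{3}$ ($b = \frac{2}{3} + \frac{1}{3} \left(-16\right) = \frac{2}{3} - \frac{16}{3} = - \frac{14}{3} \approx -4.6667$)
$Y{\left(t \right)} = 22 t$ ($Y{\left(t \right)} = \frac{\left(t - \left(-22 + t\right)\right) \left(t + t\right)}{2} = \frac{22 \cdot 2 t}{2} = \frac{44 t}{2} = 22 t$)
$K{\left(k,f \right)} = 22 f + f k^{2}$ ($K{\left(k,f \right)} = k k f + 22 f = k^{2} f + 22 f = f k^{2} + 22 f = 22 f + f k^{2}$)
$K{\left(1568,-18 + b \left(-7\right) \right)} - -4553406 = \left(-18 - - \frac{98}{3}\right) \left(22 + 1568^{2}\right) - -4553406 = \left(-18 + \frac{98}{3}\right) \left(22 + 2458624\right) + 4553406 = \frac{44}{3} \cdot 2458646 + 4553406 = \frac{108180424}{3} + 4553406 = \frac{121840642}{3}$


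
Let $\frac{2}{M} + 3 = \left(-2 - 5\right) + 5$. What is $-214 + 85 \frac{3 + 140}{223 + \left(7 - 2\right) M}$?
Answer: $-159$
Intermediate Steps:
$M = - \frac{2}{5}$ ($M = \frac{2}{-3 + \left(\left(-2 - 5\right) + 5\right)} = \frac{2}{-3 + \left(-7 + 5\right)} = \frac{2}{-3 - 2} = \frac{2}{-5} = 2 \left(- \frac{1}{5}\right) = - \frac{2}{5} \approx -0.4$)
$-214 + 85 \frac{3 + 140}{223 + \left(7 - 2\right) M} = -214 + 85 \frac{3 + 140}{223 + \left(7 - 2\right) \left(- \frac{2}{5}\right)} = -214 + 85 \frac{143}{223 + 5 \left(- \frac{2}{5}\right)} = -214 + 85 \frac{143}{223 - 2} = -214 + 85 \cdot \frac{143}{221} = -214 + 85 \cdot 143 \cdot \frac{1}{221} = -214 + 85 \cdot \frac{11}{17} = -214 + 55 = -159$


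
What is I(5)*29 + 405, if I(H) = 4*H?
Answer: 985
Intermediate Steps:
I(5)*29 + 405 = (4*5)*29 + 405 = 20*29 + 405 = 580 + 405 = 985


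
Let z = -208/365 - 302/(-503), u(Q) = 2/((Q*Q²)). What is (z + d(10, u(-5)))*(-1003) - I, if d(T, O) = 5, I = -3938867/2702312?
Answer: -2502568275042951/496130971640 ≈ -5044.2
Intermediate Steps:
I = -3938867/2702312 (I = -3938867*1/2702312 = -3938867/2702312 ≈ -1.4576)
u(Q) = 2/Q³ (u(Q) = 2/(Q³) = 2/Q³)
z = 5606/183595 (z = -208*1/365 - 302*(-1/503) = -208/365 + 302/503 = 5606/183595 ≈ 0.030535)
(z + d(10, u(-5)))*(-1003) - I = (5606/183595 + 5)*(-1003) - 1*(-3938867/2702312) = (923581/183595)*(-1003) + 3938867/2702312 = -926351743/183595 + 3938867/2702312 = -2502568275042951/496130971640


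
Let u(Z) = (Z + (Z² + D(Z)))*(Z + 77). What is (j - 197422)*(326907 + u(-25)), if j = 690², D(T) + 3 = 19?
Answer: 100028402642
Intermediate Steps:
D(T) = 16 (D(T) = -3 + 19 = 16)
u(Z) = (77 + Z)*(16 + Z + Z²) (u(Z) = (Z + (Z² + 16))*(Z + 77) = (Z + (16 + Z²))*(77 + Z) = (16 + Z + Z²)*(77 + Z) = (77 + Z)*(16 + Z + Z²))
j = 476100
(j - 197422)*(326907 + u(-25)) = (476100 - 197422)*(326907 + (1232 + (-25)³ + 78*(-25)² + 93*(-25))) = 278678*(326907 + (1232 - 15625 + 78*625 - 2325)) = 278678*(326907 + (1232 - 15625 + 48750 - 2325)) = 278678*(326907 + 32032) = 278678*358939 = 100028402642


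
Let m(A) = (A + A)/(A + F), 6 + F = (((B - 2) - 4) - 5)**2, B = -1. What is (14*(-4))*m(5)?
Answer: -560/143 ≈ -3.9161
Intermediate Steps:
F = 138 (F = -6 + (((-1 - 2) - 4) - 5)**2 = -6 + ((-3 - 4) - 5)**2 = -6 + (-7 - 5)**2 = -6 + (-12)**2 = -6 + 144 = 138)
m(A) = 2*A/(138 + A) (m(A) = (A + A)/(A + 138) = (2*A)/(138 + A) = 2*A/(138 + A))
(14*(-4))*m(5) = (14*(-4))*(2*5/(138 + 5)) = -112*5/143 = -56*10/143 = -560/143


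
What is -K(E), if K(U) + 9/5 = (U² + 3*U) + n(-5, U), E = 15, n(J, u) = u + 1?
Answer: -1421/5 ≈ -284.20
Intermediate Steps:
n(J, u) = 1 + u
K(U) = -⅘ + U² + 4*U (K(U) = -9/5 + ((U² + 3*U) + (1 + U)) = -9/5 + (1 + U² + 4*U) = -⅘ + U² + 4*U)
-K(E) = -(-⅘ + 15² + 4*15) = -(-⅘ + 225 + 60) = -1*1421/5 = -1421/5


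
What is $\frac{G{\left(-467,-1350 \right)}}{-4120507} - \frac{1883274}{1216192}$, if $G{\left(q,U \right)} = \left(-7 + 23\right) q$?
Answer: $- \frac{3875478156647}{2505663824672} \approx -1.5467$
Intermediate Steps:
$G{\left(q,U \right)} = 16 q$
$\frac{G{\left(-467,-1350 \right)}}{-4120507} - \frac{1883274}{1216192} = \frac{16 \left(-467\right)}{-4120507} - \frac{1883274}{1216192} = \left(-7472\right) \left(- \frac{1}{4120507}\right) - \frac{941637}{608096} = \frac{7472}{4120507} - \frac{941637}{608096} = - \frac{3875478156647}{2505663824672}$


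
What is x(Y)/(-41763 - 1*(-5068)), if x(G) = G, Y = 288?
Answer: -288/36695 ≈ -0.0078485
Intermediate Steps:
x(Y)/(-41763 - 1*(-5068)) = 288/(-41763 - 1*(-5068)) = 288/(-41763 + 5068) = 288/(-36695) = 288*(-1/36695) = -288/36695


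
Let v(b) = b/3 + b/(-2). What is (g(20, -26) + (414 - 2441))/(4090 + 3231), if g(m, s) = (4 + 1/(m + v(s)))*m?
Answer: -142071/534433 ≈ -0.26583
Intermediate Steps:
v(b) = -b/6 (v(b) = b*(⅓) + b*(-½) = b/3 - b/2 = -b/6)
g(m, s) = m*(4 + 1/(m - s/6)) (g(m, s) = (4 + 1/(m - s/6))*m = m*(4 + 1/(m - s/6)))
(g(20, -26) + (414 - 2441))/(4090 + 3231) = (2*20*(3 - 2*(-26) + 12*20)/(-1*(-26) + 6*20) + (414 - 2441))/(4090 + 3231) = (2*20*(3 + 52 + 240)/(26 + 120) - 2027)/7321 = (2*20*295/146 - 2027)*(1/7321) = (2*20*(1/146)*295 - 2027)*(1/7321) = (5900/73 - 2027)*(1/7321) = -142071/73*1/7321 = -142071/534433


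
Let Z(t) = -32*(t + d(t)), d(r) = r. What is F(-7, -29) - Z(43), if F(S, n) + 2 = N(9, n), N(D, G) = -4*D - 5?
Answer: 2709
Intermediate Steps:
N(D, G) = -5 - 4*D
F(S, n) = -43 (F(S, n) = -2 + (-5 - 4*9) = -2 + (-5 - 36) = -2 - 41 = -43)
Z(t) = -64*t (Z(t) = -32*(t + t) = -64*t)
F(-7, -29) - Z(43) = -43 - (-64)*43 = -43 - 1*(-2752) = -43 + 2752 = 2709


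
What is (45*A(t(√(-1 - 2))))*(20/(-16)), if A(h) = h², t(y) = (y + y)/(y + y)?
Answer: -225/4 ≈ -56.250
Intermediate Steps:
t(y) = 1 (t(y) = (2*y)/((2*y)) = (2*y)*(1/(2*y)) = 1)
(45*A(t(√(-1 - 2))))*(20/(-16)) = (45*1²)*(20/(-16)) = (45*1)*(20*(-1/16)) = 45*(-5/4) = -225/4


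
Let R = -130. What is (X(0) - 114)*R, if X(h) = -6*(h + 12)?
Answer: 24180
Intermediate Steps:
X(h) = -72 - 6*h (X(h) = -6*(12 + h) = -72 - 6*h)
(X(0) - 114)*R = ((-72 - 6*0) - 114)*(-130) = ((-72 + 0) - 114)*(-130) = (-72 - 114)*(-130) = -186*(-130) = 24180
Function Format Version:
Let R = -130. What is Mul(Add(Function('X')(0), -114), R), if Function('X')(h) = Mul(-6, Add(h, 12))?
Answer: 24180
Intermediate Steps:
Function('X')(h) = Add(-72, Mul(-6, h)) (Function('X')(h) = Mul(-6, Add(12, h)) = Add(-72, Mul(-6, h)))
Mul(Add(Function('X')(0), -114), R) = Mul(Add(Add(-72, Mul(-6, 0)), -114), -130) = Mul(Add(Add(-72, 0), -114), -130) = Mul(Add(-72, -114), -130) = Mul(-186, -130) = 24180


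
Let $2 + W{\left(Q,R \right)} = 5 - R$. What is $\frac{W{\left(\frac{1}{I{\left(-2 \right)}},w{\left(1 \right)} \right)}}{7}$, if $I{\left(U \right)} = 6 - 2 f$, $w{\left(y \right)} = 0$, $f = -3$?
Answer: $\frac{3}{7} \approx 0.42857$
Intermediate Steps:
$I{\left(U \right)} = 12$ ($I{\left(U \right)} = 6 - -6 = 6 + 6 = 12$)
$W{\left(Q,R \right)} = 3 - R$ ($W{\left(Q,R \right)} = -2 - \left(-5 + R\right) = 3 - R$)
$\frac{W{\left(\frac{1}{I{\left(-2 \right)}},w{\left(1 \right)} \right)}}{7} = \frac{3 - 0}{7} = \left(3 + 0\right) \frac{1}{7} = 3 \cdot \frac{1}{7} = \frac{3}{7}$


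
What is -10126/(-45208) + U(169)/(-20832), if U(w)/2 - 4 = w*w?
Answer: -148236763/58860816 ≈ -2.5184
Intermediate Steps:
U(w) = 8 + 2*w**2 (U(w) = 8 + 2*(w*w) = 8 + 2*w**2)
-10126/(-45208) + U(169)/(-20832) = -10126/(-45208) + (8 + 2*169**2)/(-20832) = -10126*(-1/45208) + (8 + 2*28561)*(-1/20832) = 5063/22604 + (8 + 57122)*(-1/20832) = 5063/22604 + 57130*(-1/20832) = 5063/22604 - 28565/10416 = -148236763/58860816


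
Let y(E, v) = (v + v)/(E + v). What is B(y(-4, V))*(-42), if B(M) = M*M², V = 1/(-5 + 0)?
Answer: -16/441 ≈ -0.036281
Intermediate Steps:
V = -⅕ (V = 1/(-5) = -⅕ ≈ -0.20000)
y(E, v) = 2*v/(E + v) (y(E, v) = (2*v)/(E + v) = 2*v/(E + v))
B(M) = M³
B(y(-4, V))*(-42) = (2*(-⅕)/(-4 - ⅕))³*(-42) = (2*(-⅕)/(-21/5))³*(-42) = (2*(-⅕)*(-5/21))³*(-42) = (2/21)³*(-42) = (8/9261)*(-42) = -16/441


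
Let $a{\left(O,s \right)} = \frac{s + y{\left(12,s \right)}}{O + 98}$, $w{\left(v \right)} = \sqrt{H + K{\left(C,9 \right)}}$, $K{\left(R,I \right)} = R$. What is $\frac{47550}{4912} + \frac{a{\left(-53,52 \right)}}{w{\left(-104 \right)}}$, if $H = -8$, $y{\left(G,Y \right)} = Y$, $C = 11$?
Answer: $\frac{23775}{2456} + \frac{104 \sqrt{3}}{135} \approx 11.015$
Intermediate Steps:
$w{\left(v \right)} = \sqrt{3}$ ($w{\left(v \right)} = \sqrt{-8 + 11} = \sqrt{3}$)
$a{\left(O,s \right)} = \frac{2 s}{98 + O}$ ($a{\left(O,s \right)} = \frac{s + s}{O + 98} = \frac{2 s}{98 + O}$)
$\frac{47550}{4912} + \frac{a{\left(-53,52 \right)}}{w{\left(-104 \right)}} = \frac{47550}{4912} + \frac{2 \cdot 52 \frac{1}{98 - 53}}{\sqrt{3}} = 47550 \cdot \frac{1}{4912} + 2 \cdot 52 \cdot \frac{1}{45} \frac{\sqrt{3}}{3} = \frac{23775}{2456} + 2 \cdot 52 \cdot \frac{1}{45} \frac{\sqrt{3}}{3} = \frac{23775}{2456} + \frac{104 \frac{\sqrt{3}}{3}}{45} = \frac{23775}{2456} + \frac{104 \sqrt{3}}{135}$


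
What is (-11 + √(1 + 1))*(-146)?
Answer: 1606 - 146*√2 ≈ 1399.5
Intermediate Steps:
(-11 + √(1 + 1))*(-146) = (-11 + √2)*(-146) = 1606 - 146*√2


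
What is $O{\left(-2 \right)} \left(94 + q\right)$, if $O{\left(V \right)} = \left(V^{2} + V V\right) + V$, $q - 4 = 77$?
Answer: $1050$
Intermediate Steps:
$q = 81$ ($q = 4 + 77 = 81$)
$O{\left(V \right)} = V + 2 V^{2}$ ($O{\left(V \right)} = \left(V^{2} + V^{2}\right) + V = 2 V^{2} + V = V + 2 V^{2}$)
$O{\left(-2 \right)} \left(94 + q\right) = - 2 \left(1 + 2 \left(-2\right)\right) \left(94 + 81\right) = - 2 \left(1 - 4\right) 175 = \left(-2\right) \left(-3\right) 175 = 6 \cdot 175 = 1050$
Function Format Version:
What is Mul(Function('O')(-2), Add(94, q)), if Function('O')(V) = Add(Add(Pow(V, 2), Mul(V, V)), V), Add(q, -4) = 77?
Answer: 1050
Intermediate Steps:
q = 81 (q = Add(4, 77) = 81)
Function('O')(V) = Add(V, Mul(2, Pow(V, 2))) (Function('O')(V) = Add(Add(Pow(V, 2), Pow(V, 2)), V) = Add(Mul(2, Pow(V, 2)), V) = Add(V, Mul(2, Pow(V, 2))))
Mul(Function('O')(-2), Add(94, q)) = Mul(Mul(-2, Add(1, Mul(2, -2))), Add(94, 81)) = Mul(Mul(-2, Add(1, -4)), 175) = Mul(Mul(-2, -3), 175) = Mul(6, 175) = 1050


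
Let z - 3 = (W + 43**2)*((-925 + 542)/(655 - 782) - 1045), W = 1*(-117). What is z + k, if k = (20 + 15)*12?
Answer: -229145303/127 ≈ -1.8043e+6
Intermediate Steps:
W = -117
z = -229198643/127 (z = 3 + (-117 + 43**2)*((-925 + 542)/(655 - 782) - 1045) = 3 + (-117 + 1849)*(-383/(-127) - 1045) = 3 + 1732*(-383*(-1/127) - 1045) = 3 + 1732*(383/127 - 1045) = 3 + 1732*(-132332/127) = 3 - 229199024/127 = -229198643/127 ≈ -1.8047e+6)
k = 420 (k = 35*12 = 420)
z + k = -229198643/127 + 420 = -229145303/127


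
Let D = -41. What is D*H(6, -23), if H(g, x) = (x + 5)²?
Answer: -13284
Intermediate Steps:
H(g, x) = (5 + x)²
D*H(6, -23) = -41*(5 - 23)² = -41*(-18)² = -41*324 = -13284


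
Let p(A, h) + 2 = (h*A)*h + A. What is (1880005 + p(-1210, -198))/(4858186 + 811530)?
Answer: -45558047/5669716 ≈ -8.0353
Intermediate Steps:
p(A, h) = -2 + A + A*h² (p(A, h) = -2 + ((h*A)*h + A) = -2 + ((A*h)*h + A) = -2 + (A*h² + A) = -2 + (A + A*h²) = -2 + A + A*h²)
(1880005 + p(-1210, -198))/(4858186 + 811530) = (1880005 + (-2 - 1210 - 1210*(-198)²))/(4858186 + 811530) = (1880005 + (-2 - 1210 - 1210*39204))/5669716 = (1880005 + (-2 - 1210 - 47436840))*(1/5669716) = (1880005 - 47438052)*(1/5669716) = -45558047*1/5669716 = -45558047/5669716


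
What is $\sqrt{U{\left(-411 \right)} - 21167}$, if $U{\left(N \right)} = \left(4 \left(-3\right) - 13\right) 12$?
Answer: $i \sqrt{21467} \approx 146.52 i$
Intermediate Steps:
$U{\left(N \right)} = -300$ ($U{\left(N \right)} = \left(-12 - 13\right) 12 = \left(-25\right) 12 = -300$)
$\sqrt{U{\left(-411 \right)} - 21167} = \sqrt{-300 - 21167} = \sqrt{-21467} = i \sqrt{21467}$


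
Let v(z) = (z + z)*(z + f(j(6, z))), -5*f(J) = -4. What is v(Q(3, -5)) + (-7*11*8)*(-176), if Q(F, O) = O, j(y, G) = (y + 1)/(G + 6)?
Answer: 108458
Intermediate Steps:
j(y, G) = (1 + y)/(6 + G)
f(J) = ⅘ (f(J) = -⅕*(-4) = ⅘)
v(z) = 2*z*(⅘ + z) (v(z) = (z + z)*(z + ⅘) = (2*z)*(⅘ + z) = 2*z*(⅘ + z))
v(Q(3, -5)) + (-7*11*8)*(-176) = (⅖)*(-5)*(4 + 5*(-5)) + (-7*11*8)*(-176) = (⅖)*(-5)*(4 - 25) - 77*8*(-176) = (⅖)*(-5)*(-21) - 616*(-176) = 42 + 108416 = 108458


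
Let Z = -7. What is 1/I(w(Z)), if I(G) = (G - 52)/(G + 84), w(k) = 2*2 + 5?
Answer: -93/43 ≈ -2.1628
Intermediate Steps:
w(k) = 9 (w(k) = 4 + 5 = 9)
I(G) = (-52 + G)/(84 + G)
1/I(w(Z)) = 1/((-52 + 9)/(84 + 9)) = 1/(-43/93) = -93/43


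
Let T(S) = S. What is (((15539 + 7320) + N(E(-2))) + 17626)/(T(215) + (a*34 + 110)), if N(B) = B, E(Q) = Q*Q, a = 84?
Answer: 40489/3181 ≈ 12.728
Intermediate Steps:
E(Q) = Q²
(((15539 + 7320) + N(E(-2))) + 17626)/(T(215) + (a*34 + 110)) = (((15539 + 7320) + (-2)²) + 17626)/(215 + (84*34 + 110)) = ((22859 + 4) + 17626)/(215 + (2856 + 110)) = (22863 + 17626)/(215 + 2966) = 40489/3181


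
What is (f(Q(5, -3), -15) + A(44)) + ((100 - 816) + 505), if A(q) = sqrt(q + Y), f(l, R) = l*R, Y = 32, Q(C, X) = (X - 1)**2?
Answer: -451 + 2*sqrt(19) ≈ -442.28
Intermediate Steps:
Q(C, X) = (-1 + X)**2
f(l, R) = R*l
A(q) = sqrt(32 + q) (A(q) = sqrt(q + 32) = sqrt(32 + q))
(f(Q(5, -3), -15) + A(44)) + ((100 - 816) + 505) = (-15*(-1 - 3)**2 + sqrt(32 + 44)) + ((100 - 816) + 505) = (-15*(-4)**2 + sqrt(76)) + (-716 + 505) = (-15*16 + 2*sqrt(19)) - 211 = (-240 + 2*sqrt(19)) - 211 = -451 + 2*sqrt(19)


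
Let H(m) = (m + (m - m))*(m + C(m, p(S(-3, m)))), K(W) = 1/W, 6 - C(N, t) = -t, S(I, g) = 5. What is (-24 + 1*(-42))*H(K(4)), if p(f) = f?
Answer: -1485/8 ≈ -185.63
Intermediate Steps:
C(N, t) = 6 + t (C(N, t) = 6 - (-1)*t = 6 + t)
H(m) = m*(11 + m) (H(m) = (m + (m - m))*(m + (6 + 5)) = (m + 0)*(m + 11) = m*(11 + m))
(-24 + 1*(-42))*H(K(4)) = (-24 + 1*(-42))*((11 + 1/4)/4) = (-24 - 42)*((11 + 1/4)/4) = -33*45/(2*4) = -66*45/16 = -1485/8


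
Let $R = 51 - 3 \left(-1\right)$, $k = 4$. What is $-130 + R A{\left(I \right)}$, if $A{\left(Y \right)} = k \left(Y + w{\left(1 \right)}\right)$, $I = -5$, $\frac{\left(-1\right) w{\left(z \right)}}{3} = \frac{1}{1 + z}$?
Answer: $-1534$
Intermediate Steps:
$w{\left(z \right)} = - \frac{3}{1 + z}$
$A{\left(Y \right)} = -6 + 4 Y$ ($A{\left(Y \right)} = 4 \left(Y - \frac{3}{1 + 1}\right) = 4 \left(Y - \frac{3}{2}\right) = 4 \left(- \frac{3}{2} + Y\right) = -6 + 4 Y$)
$R = 54$ ($R = 51 - -3 = 51 + 3 = 54$)
$-130 + R A{\left(I \right)} = -130 + 54 \left(-6 + 4 \left(-5\right)\right) = -130 + 54 \left(-6 - 20\right) = -130 + 54 \left(-26\right) = -130 - 1404 = -1534$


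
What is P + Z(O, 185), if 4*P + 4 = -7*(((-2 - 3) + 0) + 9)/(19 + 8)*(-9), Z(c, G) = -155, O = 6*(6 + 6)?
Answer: -461/3 ≈ -153.67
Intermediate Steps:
O = 72 (O = 6*12 = 72)
P = 4/3 (P = -1 + (-7*(((-2 - 3) + 0) + 9)/(19 + 8)*(-9))/4 = -1 + (-7*((-5 + 0) + 9)/27*(-9))/4 = -1 + (-7*(-5 + 9)/27*(-9))/4 = -1 + (-28/27*(-9))/4 = -1 + (¼)*(28/3) = -1 + 7/3 = 4/3 ≈ 1.3333)
P + Z(O, 185) = 4/3 - 155 = -461/3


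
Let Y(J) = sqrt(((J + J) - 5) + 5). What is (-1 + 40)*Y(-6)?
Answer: 78*I*sqrt(3) ≈ 135.1*I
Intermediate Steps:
Y(J) = sqrt(2)*sqrt(J) (Y(J) = sqrt((2*J - 5) + 5) = sqrt((-5 + 2*J) + 5) = sqrt(2*J) = sqrt(2)*sqrt(J))
(-1 + 40)*Y(-6) = (-1 + 40)*(sqrt(2)*sqrt(-6)) = 39*(sqrt(2)*(I*sqrt(6))) = 39*(2*I*sqrt(3)) = 78*I*sqrt(3)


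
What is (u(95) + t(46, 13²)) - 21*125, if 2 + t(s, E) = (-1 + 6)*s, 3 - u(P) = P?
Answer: -2489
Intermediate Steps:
u(P) = 3 - P
t(s, E) = -2 + 5*s (t(s, E) = -2 + (-1 + 6)*s = -2 + 5*s)
(u(95) + t(46, 13²)) - 21*125 = ((3 - 1*95) + (-2 + 5*46)) - 21*125 = ((3 - 95) + (-2 + 230)) - 2625 = (-92 + 228) - 2625 = 136 - 2625 = -2489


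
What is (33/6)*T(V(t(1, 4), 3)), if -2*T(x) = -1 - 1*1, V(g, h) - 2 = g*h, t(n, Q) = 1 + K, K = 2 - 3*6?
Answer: 11/2 ≈ 5.5000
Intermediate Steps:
K = -16 (K = 2 - 18 = -16)
t(n, Q) = -15 (t(n, Q) = 1 - 16 = -15)
V(g, h) = 2 + g*h
T(x) = 1 (T(x) = -(-1 - 1*1)/2 = -(-1 - 1)/2 = -½*(-2) = 1)
(33/6)*T(V(t(1, 4), 3)) = (33/6)*1 = (33*(⅙))*1 = (11/2)*1 = 11/2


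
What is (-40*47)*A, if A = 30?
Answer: -56400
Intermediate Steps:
(-40*47)*A = -40*47*30 = -1880*30 = -56400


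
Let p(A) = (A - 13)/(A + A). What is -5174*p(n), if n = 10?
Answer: 7761/10 ≈ 776.10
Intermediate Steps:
p(A) = (-13 + A)/(2*A) (p(A) = (-13 + A)/((2*A)) = (-13 + A)*(1/(2*A)) = (-13 + A)/(2*A))
-5174*p(n) = -2587*(-13 + 10)/10 = -2587*(-3)/10 = -5174*(-3/20) = 7761/10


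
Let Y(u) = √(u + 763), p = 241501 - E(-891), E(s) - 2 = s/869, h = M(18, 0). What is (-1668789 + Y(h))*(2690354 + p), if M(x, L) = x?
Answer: -386519014017252/79 + 231616468*√781/79 ≈ -4.8926e+12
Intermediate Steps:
h = 18
E(s) = 2 + s/869
p = 19078502/79 (p = 241501 - (2 + (1/869)*(-891)) = 241501 - (2 - 81/79) = 241501 - 1*77/79 = 241501 - 77/79 = 19078502/79 ≈ 2.4150e+5)
Y(u) = √(763 + u)
(-1668789 + Y(h))*(2690354 + p) = (-1668789 + √(763 + 18))*(2690354 + 19078502/79) = (-1668789 + √781)*(231616468/79) = -386519014017252/79 + 231616468*√781/79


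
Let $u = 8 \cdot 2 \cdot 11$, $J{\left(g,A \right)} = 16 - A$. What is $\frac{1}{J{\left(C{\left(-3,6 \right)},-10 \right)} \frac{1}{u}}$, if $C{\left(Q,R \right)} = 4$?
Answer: $\frac{88}{13} \approx 6.7692$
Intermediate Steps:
$u = 176$ ($u = 16 \cdot 11 = 176$)
$\frac{1}{J{\left(C{\left(-3,6 \right)},-10 \right)} \frac{1}{u}} = \frac{1}{\left(16 - -10\right) \frac{1}{176}} = \frac{1}{\left(16 + 10\right) \frac{1}{176}} = \frac{1}{26 \cdot \frac{1}{176}} = \frac{1}{\frac{13}{88}} = \frac{88}{13}$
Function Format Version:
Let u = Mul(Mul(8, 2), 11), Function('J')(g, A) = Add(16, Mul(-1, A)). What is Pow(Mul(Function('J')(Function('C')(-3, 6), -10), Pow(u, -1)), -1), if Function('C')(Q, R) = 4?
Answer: Rational(88, 13) ≈ 6.7692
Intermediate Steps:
u = 176 (u = Mul(16, 11) = 176)
Pow(Mul(Function('J')(Function('C')(-3, 6), -10), Pow(u, -1)), -1) = Pow(Mul(Add(16, Mul(-1, -10)), Pow(176, -1)), -1) = Pow(Mul(Add(16, 10), Rational(1, 176)), -1) = Pow(Mul(26, Rational(1, 176)), -1) = Pow(Rational(13, 88), -1) = Rational(88, 13)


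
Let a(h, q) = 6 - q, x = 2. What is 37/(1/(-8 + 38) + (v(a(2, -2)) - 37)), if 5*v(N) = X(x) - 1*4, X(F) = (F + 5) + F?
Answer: -1110/1079 ≈ -1.0287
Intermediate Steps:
X(F) = 5 + 2*F (X(F) = (5 + F) + F = 5 + 2*F)
v(N) = 1 (v(N) = ((5 + 2*2) - 1*4)/5 = ((5 + 4) - 4)/5 = (9 - 4)/5 = (1/5)*5 = 1)
37/(1/(-8 + 38) + (v(a(2, -2)) - 37)) = 37/(1/(-8 + 38) + (1 - 37)) = 37/(1/30 - 36) = 37/(-1079/30) = 37*(-30/1079) = -1110/1079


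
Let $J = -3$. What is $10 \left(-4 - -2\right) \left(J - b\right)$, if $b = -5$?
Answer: $-40$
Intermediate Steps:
$10 \left(-4 - -2\right) \left(J - b\right) = 10 \left(-4 - -2\right) \left(-3 - -5\right) = 10 \left(-4 + 2\right) \left(-3 + 5\right) = 10 \left(-2\right) 2 = \left(-20\right) 2 = -40$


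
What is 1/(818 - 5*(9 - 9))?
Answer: 1/818 ≈ 0.0012225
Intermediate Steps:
1/(818 - 5*(9 - 9)) = 1/(818 - 5*0) = 1/(818 + 0) = 1/818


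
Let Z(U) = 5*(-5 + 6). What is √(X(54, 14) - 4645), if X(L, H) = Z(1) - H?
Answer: I*√4654 ≈ 68.22*I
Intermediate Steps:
Z(U) = 5 (Z(U) = 5*1 = 5)
X(L, H) = 5 - H
√(X(54, 14) - 4645) = √((5 - 1*14) - 4645) = √((5 - 14) - 4645) = √(-9 - 4645) = √(-4654) = I*√4654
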